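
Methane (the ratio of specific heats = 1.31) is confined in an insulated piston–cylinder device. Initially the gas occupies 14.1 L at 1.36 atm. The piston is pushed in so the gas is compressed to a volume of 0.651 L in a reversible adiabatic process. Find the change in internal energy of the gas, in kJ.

P₂ = P₁(V₁/V₂)^γ = 1.36×(14.1/0.651)^(1.31) = 76.42 atm.
For a reversible adiabat, W_by_gas = (P₁V₁ − P₂V₂)/(γ−1).
W_by = (137800×0.0141 − 7.744×10^6×0.000651) / (0.31) = -9994 J.
Q = 0 ⇒ ΔU = −W_by = 9994 J.

ΔU ≈ 9.99 kJ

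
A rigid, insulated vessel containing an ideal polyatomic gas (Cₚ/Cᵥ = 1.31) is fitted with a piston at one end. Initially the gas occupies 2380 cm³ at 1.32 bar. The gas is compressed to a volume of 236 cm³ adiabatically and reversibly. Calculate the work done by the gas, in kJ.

W ≈ -1.06 kJ

P₂ = P₁(V₁/V₂)^γ = 1.32×(2380/236)^(1.31) = 27.25 bar.
For a reversible adiabat, W_by_gas = (P₁V₁ − P₂V₂)/(γ−1).
W_by = (132000×0.00238 − 2.725×10^6×0.000236) / (0.31) = -1061 J.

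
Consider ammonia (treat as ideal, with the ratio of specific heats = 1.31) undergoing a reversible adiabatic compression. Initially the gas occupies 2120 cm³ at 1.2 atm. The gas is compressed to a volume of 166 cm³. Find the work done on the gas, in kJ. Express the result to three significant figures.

W ≈ 1.00 kJ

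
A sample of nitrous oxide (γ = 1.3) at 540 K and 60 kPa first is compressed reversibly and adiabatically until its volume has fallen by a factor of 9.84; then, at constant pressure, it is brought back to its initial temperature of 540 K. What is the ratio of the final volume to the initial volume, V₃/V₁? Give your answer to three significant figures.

Adiabatic step: V₂/V₁ = 0.1016; T₂ = T₁·9.84^(0.3) = 1072 K.
Isobaric step: V₃/V₂ = T₃/T₂ = 540/1072.
V₃/V₁ = (V₂/V₁)(V₃/V₂) = 0.1016 × (540/1072) = 0.05118.

V₃/V₁ ≈ 0.0512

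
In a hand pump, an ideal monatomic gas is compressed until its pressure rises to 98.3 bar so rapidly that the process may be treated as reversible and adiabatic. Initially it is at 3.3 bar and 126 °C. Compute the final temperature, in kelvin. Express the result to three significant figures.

Along an adiabat T P^((1−γ)/γ) is constant, so T₂ = T₁ (P₂/P₁)^((γ−1)/γ).
For a monatomic ideal gas γ = 5/3, so (γ−1)/γ = 2/5.
T₁ = 126 °C = 399.1 K.
T₂ = 399.1 × (98.3/3.3)^(2/5) = 1552 K.

T₂ ≈ 1550 K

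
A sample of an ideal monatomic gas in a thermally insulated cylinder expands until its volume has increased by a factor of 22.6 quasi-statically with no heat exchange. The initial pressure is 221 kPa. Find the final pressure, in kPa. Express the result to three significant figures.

Adiabatic: P₁V₁^γ = P₂V₂^γ ⇒ P₂ = P₁ (V₁/V₂)^γ.
For a monatomic ideal gas γ = 5/3.
P₂ = 221 × (1/22.6)^(5/3) = 1.223 kPa.

P₂ ≈ 1.22 kPa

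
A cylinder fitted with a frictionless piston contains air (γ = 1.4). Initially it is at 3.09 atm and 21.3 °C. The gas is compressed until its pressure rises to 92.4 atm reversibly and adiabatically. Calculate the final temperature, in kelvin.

Adiabatic: T₂/T₁ = (P₂/P₁)^((γ−1)/γ).
T₁ = 21.3 °C = 294.4 K.
T₂ = 294.4 × (92.4/3.09)^(0.286) = 777.4 K.

T₂ ≈ 777 K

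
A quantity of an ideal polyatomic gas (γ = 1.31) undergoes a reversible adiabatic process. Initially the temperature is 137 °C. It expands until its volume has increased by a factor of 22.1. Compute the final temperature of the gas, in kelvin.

T₂ ≈ 157 K

For a reversible adiabat TV^(γ−1) is constant, so T₂ = T₁ (V₁/V₂)^(γ−1).
T₁ = 137 °C = 410.1 K.
T₂ = 410.1 × (1/22.1)^(0.31) = 157.1 K.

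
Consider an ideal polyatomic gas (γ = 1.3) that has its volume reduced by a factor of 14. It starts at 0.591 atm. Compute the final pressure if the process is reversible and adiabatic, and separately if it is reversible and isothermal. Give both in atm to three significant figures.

Isothermal: P₂ = P₁(V₁/V₂) = 0.591×14 = 8.274 atm.
Adiabatic: P₂ = P₁(V₁/V₂)^γ = 0.591×14^(1.3) = 18.26 atm.

adiabatic: 18.3 atm; isothermal: 8.27 atm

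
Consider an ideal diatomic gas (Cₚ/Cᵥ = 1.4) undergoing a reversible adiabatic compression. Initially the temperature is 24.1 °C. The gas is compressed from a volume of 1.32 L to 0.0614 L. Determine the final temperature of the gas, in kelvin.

For a reversible adiabat TV^(γ−1) is constant, so T₂ = T₁ (V₁/V₂)^(γ−1).
T₁ = 24.1 °C = 297.2 K.
T₂ = 297.2 × (1.32/0.0614)^(0.4) = 1014 K.

T₂ ≈ 1010 K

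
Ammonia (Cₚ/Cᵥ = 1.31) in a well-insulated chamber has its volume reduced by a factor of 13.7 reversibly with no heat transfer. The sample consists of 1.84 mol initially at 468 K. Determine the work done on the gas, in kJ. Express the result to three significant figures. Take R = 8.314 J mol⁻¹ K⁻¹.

For a reversible adiabat TV^(γ−1) is constant, so T₂ = T₁ (V₁/V₂)^(γ−1).
T₂ = 468 × 13.7^(0.31) = 1053 K.
Q = 0, so ΔU = W_on_gas = nCᵥΔT with Cᵥ = R/(γ−1) = 26.82 J/(mol·K).
ΔU = 1.84 × 26.82 × (1053 − 468) = 28890 J.

W ≈ 28.9 kJ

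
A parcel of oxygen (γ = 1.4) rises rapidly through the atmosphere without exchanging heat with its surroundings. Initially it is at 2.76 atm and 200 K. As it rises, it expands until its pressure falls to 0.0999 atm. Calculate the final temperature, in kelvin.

T₂ ≈ 77.5 K

Along an adiabat T P^((1−γ)/γ) is constant, so T₂ = T₁ (P₂/P₁)^((γ−1)/γ).
T₂ = 200 × (0.0999/2.76)^(0.286) = 77.48 K.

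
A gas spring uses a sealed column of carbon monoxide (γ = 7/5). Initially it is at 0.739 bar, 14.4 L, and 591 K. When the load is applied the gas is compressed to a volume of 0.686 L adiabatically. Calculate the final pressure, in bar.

Since PV^γ is constant along a reversible adiabat, P₂ = P₁ (V₁/V₂)^γ.
P₂ = 0.739 × (14.4/0.686)^(7/5) = 52.42 bar.

P₂ ≈ 52.4 bar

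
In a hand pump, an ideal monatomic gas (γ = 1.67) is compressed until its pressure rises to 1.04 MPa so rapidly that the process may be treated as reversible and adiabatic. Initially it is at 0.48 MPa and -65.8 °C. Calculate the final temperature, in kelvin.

T₂ ≈ 283 K

Along an adiabat T P^((1−γ)/γ) is constant, so T₂ = T₁ (P₂/P₁)^((γ−1)/γ).
T₁ = -65.8 °C = 207.3 K.
T₂ = 207.3 × (1.04/0.48)^(0.401) = 282.8 K.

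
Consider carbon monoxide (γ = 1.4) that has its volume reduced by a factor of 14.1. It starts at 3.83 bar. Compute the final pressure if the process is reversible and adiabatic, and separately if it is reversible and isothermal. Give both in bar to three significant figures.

adiabatic: 156 bar; isothermal: 54.0 bar

Isothermal: P₂ = P₁(V₁/V₂) = 3.83×14.1 = 54 bar.
Adiabatic: P₂ = P₁(V₁/V₂)^γ = 3.83×14.1^(1.4) = 155.6 bar.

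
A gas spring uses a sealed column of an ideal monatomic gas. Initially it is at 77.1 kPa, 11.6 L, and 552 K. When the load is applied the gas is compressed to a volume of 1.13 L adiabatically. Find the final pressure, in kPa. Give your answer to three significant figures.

Adiabatic: P₁V₁^γ = P₂V₂^γ ⇒ P₂ = P₁ (V₁/V₂)^γ.
γ = 5/3 for a monatomic ideal gas.
P₂ = 77.1 × (11.6/1.13)^(5/3) = 3738 kPa.

P₂ ≈ 3740 kPa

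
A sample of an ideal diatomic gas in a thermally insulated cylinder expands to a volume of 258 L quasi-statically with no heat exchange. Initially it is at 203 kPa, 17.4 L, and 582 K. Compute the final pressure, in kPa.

Since PV^γ is constant along a reversible adiabat, P₂ = P₁ (V₁/V₂)^γ.
γ = 7/5 for a diatomic ideal gas.
P₂ = 203 × (17.4/258)^(7/5) = 4.656 kPa.

P₂ ≈ 4.66 kPa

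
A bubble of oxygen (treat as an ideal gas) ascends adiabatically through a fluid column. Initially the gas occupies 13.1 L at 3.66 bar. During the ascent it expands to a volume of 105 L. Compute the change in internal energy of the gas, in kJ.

γ = 7/5 for a diatomic ideal gas.
P₂ = P₁(V₁/V₂)^γ = 3.66×(13.1/105)^(7/5) = 0.1986 bar.
For a reversible adiabat, W_by_gas = (P₁V₁ − P₂V₂)/(γ−1).
W_by = (366000×0.0131 − 19860×0.105) / (2/5) = 6773 J.
Q = 0 ⇒ ΔU = −W_by = -6773 J.

ΔU ≈ -6.77 kJ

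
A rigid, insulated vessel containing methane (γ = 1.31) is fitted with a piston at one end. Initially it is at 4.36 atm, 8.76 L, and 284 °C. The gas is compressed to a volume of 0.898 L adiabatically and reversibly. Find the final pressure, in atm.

Since PV^γ is constant along a reversible adiabat, P₂ = P₁ (V₁/V₂)^γ.
P₂ = 4.36 × (8.76/0.898)^(1.31) = 86.17 atm.

P₂ ≈ 86.2 atm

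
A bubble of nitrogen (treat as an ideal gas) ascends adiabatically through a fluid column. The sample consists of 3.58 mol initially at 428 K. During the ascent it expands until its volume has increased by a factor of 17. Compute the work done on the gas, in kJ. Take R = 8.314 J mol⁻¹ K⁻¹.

For a reversible adiabat TV^(γ−1) is constant, so T₂ = T₁ (V₁/V₂)^(γ−1).
γ = 7/5 for a diatomic ideal gas, so γ−1 = 2/5.
T₂ = 428 × (1/17)^(2/5) = 137.8 K.
Q = 0, so ΔU = W_on_gas = nCᵥΔT with Cᵥ = R/(γ−1) = 20.79 J/(mol·K).
ΔU = 3.58 × 20.79 × (137.8 − 428) = -21590 J.

W ≈ -21.6 kJ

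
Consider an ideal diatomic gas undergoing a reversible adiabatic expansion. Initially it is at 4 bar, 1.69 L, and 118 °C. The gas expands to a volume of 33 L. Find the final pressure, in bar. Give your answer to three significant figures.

P₂ ≈ 0.0624 bar

Since PV^γ is constant along a reversible adiabat, P₂ = P₁ (V₁/V₂)^γ.
γ = 7/5 for a diatomic ideal gas.
P₂ = 4 × (1.69/33)^(7/5) = 0.0624 bar.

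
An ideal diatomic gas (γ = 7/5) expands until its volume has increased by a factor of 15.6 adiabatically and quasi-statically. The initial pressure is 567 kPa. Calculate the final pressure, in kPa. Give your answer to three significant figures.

P₂ ≈ 12.1 kPa

Adiabatic: P₁V₁^γ = P₂V₂^γ ⇒ P₂ = P₁ (V₁/V₂)^γ.
P₂ = 567 × (1/15.6)^(7/5) = 12.11 kPa.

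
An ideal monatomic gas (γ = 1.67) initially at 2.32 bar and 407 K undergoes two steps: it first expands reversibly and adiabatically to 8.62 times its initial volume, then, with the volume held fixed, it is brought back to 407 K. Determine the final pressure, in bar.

P₃ ≈ 0.269 bar

Adiabatic step (PV^γ = const): P₂ = 2.32×(1/8.62)^(1.67) = 0.06356 bar; T₂ = 407×(1/8.62)^(0.67) = 96.12 K.
Isochoric: P₃ = P₂(T₃/T₂) = 0.06356 × (407/96.12) = 0.2691 bar.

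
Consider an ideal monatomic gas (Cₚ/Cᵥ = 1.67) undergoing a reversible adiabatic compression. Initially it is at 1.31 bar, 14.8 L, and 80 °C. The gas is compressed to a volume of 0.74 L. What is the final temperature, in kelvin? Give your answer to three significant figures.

T₂ ≈ 2630 K

For a reversible adiabat TV^(γ−1) is constant, so T₂ = T₁ (V₁/V₂)^(γ−1).
T₁ = 80 °C = 353.1 K.
T₂ = 353.1 × (14.8/0.74)^(0.67) = 2628 K.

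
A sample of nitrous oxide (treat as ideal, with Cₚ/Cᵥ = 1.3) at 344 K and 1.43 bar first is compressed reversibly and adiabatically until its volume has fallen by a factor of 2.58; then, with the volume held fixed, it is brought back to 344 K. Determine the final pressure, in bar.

P₃ ≈ 3.69 bar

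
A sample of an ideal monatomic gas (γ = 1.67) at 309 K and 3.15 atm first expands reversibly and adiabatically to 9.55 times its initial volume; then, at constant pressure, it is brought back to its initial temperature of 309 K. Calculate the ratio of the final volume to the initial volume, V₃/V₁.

Adiabatic step: V₂/V₁ = 9.55; T₂ = T₁·(1/9.55)^(0.67) = 68.13 K.
Isobaric step: V₃/V₂ = T₃/T₂ = 309/68.13.
V₃/V₁ = (V₂/V₁)(V₃/V₂) = 9.55 × (309/68.13) = 43.31.

V₃/V₁ ≈ 43.3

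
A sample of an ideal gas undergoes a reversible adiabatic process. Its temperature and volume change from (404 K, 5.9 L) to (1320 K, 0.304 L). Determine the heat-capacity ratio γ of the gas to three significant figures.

TV^(γ−1) = const ⇒ γ − 1 = ln(T₂/T₁) / ln(V₁/V₂).
γ = 1 + ln(1320/404) / ln(5.9/0.304) = 1.399.

γ ≈ 1.40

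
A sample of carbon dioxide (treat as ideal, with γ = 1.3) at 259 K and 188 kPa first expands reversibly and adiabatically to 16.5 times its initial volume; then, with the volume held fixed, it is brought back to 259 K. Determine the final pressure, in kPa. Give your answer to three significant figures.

Adiabatic step (PV^γ = const): P₂ = 188×(1/16.5)^(1.3) = 4.914 kPa; T₂ = 259×(1/16.5)^(0.3) = 111.7 K.
Isochoric: P₃ = P₂(T₃/T₂) = 4.914 × (259/111.7) = 11.39 kPa.

P₃ ≈ 11.4 kPa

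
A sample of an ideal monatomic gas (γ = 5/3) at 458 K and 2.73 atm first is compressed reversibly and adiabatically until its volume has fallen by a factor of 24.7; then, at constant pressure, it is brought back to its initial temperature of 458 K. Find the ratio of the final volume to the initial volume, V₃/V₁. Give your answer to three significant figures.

Adiabatic step: V₂/V₁ = 0.04049; T₂ = T₁·24.7^(2/3) = 3884 K.
Isobaric step: V₃/V₂ = T₃/T₂ = 458/3884.
V₃/V₁ = (V₂/V₁)(V₃/V₂) = 0.04049 × (458/3884) = 0.004774.

V₃/V₁ ≈ 0.00477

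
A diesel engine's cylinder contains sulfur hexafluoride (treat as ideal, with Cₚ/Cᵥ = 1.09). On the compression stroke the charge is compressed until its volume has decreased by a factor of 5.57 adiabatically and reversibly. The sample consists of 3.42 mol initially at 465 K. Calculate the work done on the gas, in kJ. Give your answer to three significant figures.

W ≈ 24.6 kJ

For a reversible adiabat TV^(γ−1) is constant, so T₂ = T₁ (V₁/V₂)^(γ−1).
T₂ = 465 × 5.57^(0.09) = 542.7 K.
Q = 0, so ΔU = W_on_gas = nCᵥΔT with Cᵥ = R/(γ−1) = 92.38 J/(mol·K).
ΔU = 3.42 × 92.38 × (542.7 − 465) = 24560 J.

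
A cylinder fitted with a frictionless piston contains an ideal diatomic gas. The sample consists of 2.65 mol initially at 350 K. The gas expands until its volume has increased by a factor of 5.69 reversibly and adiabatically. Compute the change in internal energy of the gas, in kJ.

Adiabatic: T₁V₁^(γ−1) = T₂V₂^(γ−1) ⇒ T₂ = T₁ (V₁/V₂)^(γ−1).
γ = 7/5 for a diatomic ideal gas, so γ−1 = 2/5.
T₂ = 350 × (1/5.69)^(2/5) = 174.6 K.
Q = 0, so ΔU = W_on_gas = nCᵥΔT with Cᵥ = R/(γ−1) = 20.79 J/(mol·K).
ΔU = 2.65 × 20.79 × (174.6 − 350) = -9662 J.

ΔU ≈ -9.66 kJ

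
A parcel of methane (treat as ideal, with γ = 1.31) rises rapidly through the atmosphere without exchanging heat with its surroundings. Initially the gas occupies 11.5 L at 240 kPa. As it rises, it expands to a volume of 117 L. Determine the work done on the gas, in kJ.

P₂ = P₁(V₁/V₂)^γ = 240×(11.5/117)^(1.31) = 11.49 kPa.
For a reversible adiabat, W_by_gas = (P₁V₁ − P₂V₂)/(γ−1).
W_by = (240000×0.0115 − 11490×0.117) / (0.31) = 4566 J.
W_on_gas = −W_by = -4566 J.

W ≈ -4.57 kJ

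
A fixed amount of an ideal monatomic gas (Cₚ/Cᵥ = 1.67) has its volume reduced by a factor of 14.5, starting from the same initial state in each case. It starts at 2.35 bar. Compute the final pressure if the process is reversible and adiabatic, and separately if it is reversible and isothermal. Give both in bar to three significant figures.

Isothermal: P₂ = P₁(V₁/V₂) = 2.35×14.5 = 34.08 bar.
Adiabatic: P₂ = P₁(V₁/V₂)^γ = 2.35×14.5^(1.67) = 204.4 bar.

adiabatic: 204 bar; isothermal: 34.1 bar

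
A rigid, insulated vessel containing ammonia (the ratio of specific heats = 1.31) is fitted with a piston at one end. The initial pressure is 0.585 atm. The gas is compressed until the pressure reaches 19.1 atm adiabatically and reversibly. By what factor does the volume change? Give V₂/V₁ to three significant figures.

V₂/V₁ ≈ 0.0699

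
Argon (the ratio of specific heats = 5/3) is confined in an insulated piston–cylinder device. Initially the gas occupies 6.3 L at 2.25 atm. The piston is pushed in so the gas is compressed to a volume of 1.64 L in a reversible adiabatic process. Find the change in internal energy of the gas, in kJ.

P₂ = P₁(V₁/V₂)^γ = 2.25×(6.3/1.64)^(5/3) = 21.2 atm.
For a reversible adiabat, W_by_gas = (P₁V₁ − P₂V₂)/(γ−1).
W_by = (228000×0.0063 − 2.148×10^6×0.00164) / (2/3) = -3130 J.
Q = 0 ⇒ ΔU = −W_by = 3130 J.

ΔU ≈ 3.13 kJ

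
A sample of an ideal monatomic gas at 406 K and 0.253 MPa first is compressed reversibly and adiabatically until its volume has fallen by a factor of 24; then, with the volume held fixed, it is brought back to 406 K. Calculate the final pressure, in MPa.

For a monatomic ideal gas γ = 5/3.
Adiabatic step (PV^γ = const): P₂ = 0.253×24^(5/3) = 50.52 MPa; T₂ = 406×24^(2/3) = 3378 K.
Isochoric: P₃ = P₂(T₃/T₂) = 50.52 × (406/3378) = 6.072 MPa.

P₃ ≈ 6.07 MPa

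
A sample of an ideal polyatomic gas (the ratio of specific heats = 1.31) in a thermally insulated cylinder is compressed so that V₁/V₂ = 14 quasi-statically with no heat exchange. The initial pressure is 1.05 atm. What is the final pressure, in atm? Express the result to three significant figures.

P₂ ≈ 33.3 atm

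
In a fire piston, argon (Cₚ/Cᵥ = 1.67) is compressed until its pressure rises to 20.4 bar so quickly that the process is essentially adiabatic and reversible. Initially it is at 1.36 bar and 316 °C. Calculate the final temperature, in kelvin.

Along an adiabat T P^((1−γ)/γ) is constant, so T₂ = T₁ (P₂/P₁)^((γ−1)/γ).
T₁ = 316 °C = 589.1 K.
T₂ = 589.1 × (20.4/1.36)^(0.401) = 1746 K.

T₂ ≈ 1750 K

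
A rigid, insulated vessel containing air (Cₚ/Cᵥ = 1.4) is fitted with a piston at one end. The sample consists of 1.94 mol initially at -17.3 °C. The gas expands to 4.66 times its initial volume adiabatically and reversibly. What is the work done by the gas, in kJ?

W ≈ 4.74 kJ

Adiabatic: T₁V₁^(γ−1) = T₂V₂^(γ−1) ⇒ T₂ = T₁ (V₁/V₂)^(γ−1).
T₁ = -17.3 °C = 255.8 K.
T₂ = 255.8 × (1/4.66)^(0.4) = 138.2 K.
Q = 0, so ΔU = W_on_gas = nCᵥΔT with Cᵥ = R/(γ−1) = 20.79 J/(mol·K).
ΔU = 1.94 × 20.79 × (138.2 − 255.8) = -4742 J.
Work done by the gas = −ΔU = 4742 J.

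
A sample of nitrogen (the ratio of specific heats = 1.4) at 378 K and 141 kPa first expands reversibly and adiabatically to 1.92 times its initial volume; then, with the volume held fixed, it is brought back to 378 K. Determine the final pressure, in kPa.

P₃ ≈ 73.4 kPa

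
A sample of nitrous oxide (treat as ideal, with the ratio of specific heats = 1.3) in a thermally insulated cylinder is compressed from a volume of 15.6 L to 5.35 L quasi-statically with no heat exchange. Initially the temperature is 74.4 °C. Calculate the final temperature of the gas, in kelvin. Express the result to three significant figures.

Adiabatic: T₁V₁^(γ−1) = T₂V₂^(γ−1) ⇒ T₂ = T₁ (V₁/V₂)^(γ−1).
T₁ = 74.4 °C = 347.5 K.
T₂ = 347.5 × (15.6/5.35)^(0.3) = 479.1 K.

T₂ ≈ 479 K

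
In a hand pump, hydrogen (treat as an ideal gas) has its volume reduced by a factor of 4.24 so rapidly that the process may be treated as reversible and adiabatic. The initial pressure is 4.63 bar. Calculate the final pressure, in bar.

P₂ ≈ 35.0 bar

Adiabatic: P₁V₁^γ = P₂V₂^γ ⇒ P₂ = P₁ (V₁/V₂)^γ.
For a diatomic ideal gas γ = 7/5.
P₂ = 4.63 × 4.24^(7/5) = 34.99 bar.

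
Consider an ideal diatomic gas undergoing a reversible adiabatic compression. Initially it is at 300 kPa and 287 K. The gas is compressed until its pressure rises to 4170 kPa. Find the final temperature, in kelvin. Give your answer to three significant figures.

Along an adiabat T P^((1−γ)/γ) is constant, so T₂ = T₁ (P₂/P₁)^((γ−1)/γ).
For a diatomic ideal gas γ = 7/5, so (γ−1)/γ = 2/7.
T₂ = 287 × (4170/300)^(2/7) = 608.8 K.

T₂ ≈ 609 K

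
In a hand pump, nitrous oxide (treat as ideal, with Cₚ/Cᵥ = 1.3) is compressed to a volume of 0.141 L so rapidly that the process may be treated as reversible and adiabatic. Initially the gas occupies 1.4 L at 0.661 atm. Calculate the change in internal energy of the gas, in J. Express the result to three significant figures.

ΔU ≈ 310 J

P₂ = P₁(V₁/V₂)^γ = 0.661×(1.4/0.141)^(1.3) = 13.07 atm.
For a reversible adiabat, W_by_gas = (P₁V₁ − P₂V₂)/(γ−1).
W_by = (66980×0.0014 − 1.324×10^6×0.000141) / (0.3) = -309.7 J.
Q = 0 ⇒ ΔU = −W_by = 309.7 J.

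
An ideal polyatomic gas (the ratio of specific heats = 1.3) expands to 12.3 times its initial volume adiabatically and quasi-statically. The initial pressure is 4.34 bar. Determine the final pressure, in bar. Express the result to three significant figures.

P₂ ≈ 0.166 bar

Adiabatic: P₁V₁^γ = P₂V₂^γ ⇒ P₂ = P₁ (V₁/V₂)^γ.
P₂ = 4.34 × (1/12.3)^(1.3) = 0.1662 bar.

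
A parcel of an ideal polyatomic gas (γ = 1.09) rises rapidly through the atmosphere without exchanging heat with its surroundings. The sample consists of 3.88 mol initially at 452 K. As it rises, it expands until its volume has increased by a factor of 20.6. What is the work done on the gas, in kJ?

For a reversible adiabat TV^(γ−1) is constant, so T₂ = T₁ (V₁/V₂)^(γ−1).
T₂ = 452 × (1/20.6)^(0.09) = 344.3 K.
Q = 0, so ΔU = W_on_gas = nCᵥΔT with Cᵥ = R/(γ−1) = 92.38 J/(mol·K).
ΔU = 3.88 × 92.38 × (344.3 − 452) = -38620 J.

W ≈ -38.6 kJ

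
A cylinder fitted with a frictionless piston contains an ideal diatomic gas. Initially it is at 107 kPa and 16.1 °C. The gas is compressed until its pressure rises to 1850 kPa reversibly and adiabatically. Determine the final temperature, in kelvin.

T₂ ≈ 653 K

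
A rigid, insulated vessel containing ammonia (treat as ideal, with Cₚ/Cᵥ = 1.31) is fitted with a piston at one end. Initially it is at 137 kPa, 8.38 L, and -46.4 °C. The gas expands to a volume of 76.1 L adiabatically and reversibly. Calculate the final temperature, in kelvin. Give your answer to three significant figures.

T₂ ≈ 114 K

For a reversible adiabat TV^(γ−1) is constant, so T₂ = T₁ (V₁/V₂)^(γ−1).
T₁ = -46.4 °C = 226.7 K.
T₂ = 226.7 × (8.38/76.1)^(0.31) = 114.4 K.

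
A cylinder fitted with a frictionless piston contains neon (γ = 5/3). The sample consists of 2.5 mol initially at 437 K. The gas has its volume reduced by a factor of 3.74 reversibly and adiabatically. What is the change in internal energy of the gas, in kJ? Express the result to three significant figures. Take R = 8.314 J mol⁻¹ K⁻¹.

ΔU ≈ 19.2 kJ

For a reversible adiabat TV^(γ−1) is constant, so T₂ = T₁ (V₁/V₂)^(γ−1).
T₂ = 437 × 3.74^(2/3) = 1053 K.
Q = 0, so ΔU = W_on_gas = nCᵥΔT with Cᵥ = R/(γ−1) = 12.47 J/(mol·K).
ΔU = 2.5 × 12.47 × (1053 − 437) = 19200 J.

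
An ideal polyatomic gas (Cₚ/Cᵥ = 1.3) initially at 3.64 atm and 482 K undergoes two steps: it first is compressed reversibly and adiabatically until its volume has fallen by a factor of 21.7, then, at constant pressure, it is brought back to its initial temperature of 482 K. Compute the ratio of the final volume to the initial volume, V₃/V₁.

V₃/V₁ ≈ 0.0183

Adiabatic step: V₂/V₁ = 0.04608; T₂ = T₁·21.7^(0.3) = 1213 K.
Isobaric step: V₃/V₂ = T₃/T₂ = 482/1213.
V₃/V₁ = (V₂/V₁)(V₃/V₂) = 0.04608 × (482/1213) = 0.01831.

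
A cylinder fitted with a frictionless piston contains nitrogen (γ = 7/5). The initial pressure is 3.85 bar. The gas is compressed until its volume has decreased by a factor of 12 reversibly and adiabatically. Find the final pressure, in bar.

Adiabatic: P₁V₁^γ = P₂V₂^γ ⇒ P₂ = P₁ (V₁/V₂)^γ.
P₂ = 3.85 × 12^(7/5) = 124.8 bar.

P₂ ≈ 125 bar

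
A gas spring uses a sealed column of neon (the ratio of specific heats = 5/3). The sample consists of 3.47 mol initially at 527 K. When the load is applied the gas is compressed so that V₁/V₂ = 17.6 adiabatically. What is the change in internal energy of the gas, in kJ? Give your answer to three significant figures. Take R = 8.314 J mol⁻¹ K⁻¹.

ΔU ≈ 132 kJ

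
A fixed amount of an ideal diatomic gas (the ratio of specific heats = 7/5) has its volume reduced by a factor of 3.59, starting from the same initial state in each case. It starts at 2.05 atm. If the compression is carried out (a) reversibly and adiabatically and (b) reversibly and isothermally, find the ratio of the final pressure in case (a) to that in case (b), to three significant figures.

P_adiabatic / P_isothermal ≈ 1.67

Isothermal: P_b = P₁(V₁/V₂) = 2.05×3.59.
Adiabatic: P_a = P₁(V₁/V₂)^γ = 2.05×3.59^(7/5).
P_a/P_b = (V₁/V₂)^(γ−1) = 3.59^(2/5) = 1.667.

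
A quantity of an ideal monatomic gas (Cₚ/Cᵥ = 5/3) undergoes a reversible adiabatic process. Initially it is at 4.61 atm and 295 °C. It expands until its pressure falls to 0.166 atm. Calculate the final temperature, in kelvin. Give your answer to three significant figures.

T₂ ≈ 150 K

Along an adiabat T P^((1−γ)/γ) is constant, so T₂ = T₁ (P₂/P₁)^((γ−1)/γ).
T₁ = 295 °C = 568.1 K.
T₂ = 568.1 × (0.166/4.61)^(2/5) = 150.3 K.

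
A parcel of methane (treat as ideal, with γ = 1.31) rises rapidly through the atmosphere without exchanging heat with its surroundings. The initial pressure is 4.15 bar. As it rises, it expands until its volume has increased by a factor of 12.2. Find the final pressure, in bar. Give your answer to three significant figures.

P₂ ≈ 0.157 bar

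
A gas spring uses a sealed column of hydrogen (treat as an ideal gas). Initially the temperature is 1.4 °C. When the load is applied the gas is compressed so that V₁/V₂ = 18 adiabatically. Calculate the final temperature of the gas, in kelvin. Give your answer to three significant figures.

T₂ ≈ 872 K

For a reversible adiabat TV^(γ−1) is constant, so T₂ = T₁ (V₁/V₂)^(γ−1).
For a diatomic ideal gas γ = 7/5, so γ−1 = 2/5.
T₁ = 1.4 °C = 274.5 K.
T₂ = 274.5 × 18^(2/5) = 872.4 K.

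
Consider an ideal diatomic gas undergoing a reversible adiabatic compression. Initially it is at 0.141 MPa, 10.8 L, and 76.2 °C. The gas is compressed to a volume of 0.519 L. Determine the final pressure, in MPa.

P₂ ≈ 9.88 MPa

Since PV^γ is constant along a reversible adiabat, P₂ = P₁ (V₁/V₂)^γ.
γ = 7/5 for a diatomic ideal gas.
P₂ = 0.141 × (10.8/0.519)^(7/5) = 9.88 MPa.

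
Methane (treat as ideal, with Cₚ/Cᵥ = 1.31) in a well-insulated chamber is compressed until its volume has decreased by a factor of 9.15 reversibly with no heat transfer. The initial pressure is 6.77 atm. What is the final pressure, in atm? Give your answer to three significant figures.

Adiabatic: P₁V₁^γ = P₂V₂^γ ⇒ P₂ = P₁ (V₁/V₂)^γ.
P₂ = 6.77 × 9.15^(1.31) = 123 atm.

P₂ ≈ 123 atm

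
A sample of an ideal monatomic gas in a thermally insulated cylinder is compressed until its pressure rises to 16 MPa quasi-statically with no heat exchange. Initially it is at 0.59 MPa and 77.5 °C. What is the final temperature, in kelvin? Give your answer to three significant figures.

Adiabatic: T₂/T₁ = (P₂/P₁)^((γ−1)/γ).
For a monatomic ideal gas γ = 5/3, so (γ−1)/γ = 2/5.
T₁ = 77.5 °C = 350.6 K.
T₂ = 350.6 × (16/0.59)^(2/5) = 1313 K.

T₂ ≈ 1310 K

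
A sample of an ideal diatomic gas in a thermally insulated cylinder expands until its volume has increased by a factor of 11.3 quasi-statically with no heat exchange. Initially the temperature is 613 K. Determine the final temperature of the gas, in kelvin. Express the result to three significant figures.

Adiabatic: T₁V₁^(γ−1) = T₂V₂^(γ−1) ⇒ T₂ = T₁ (V₁/V₂)^(γ−1).
For a diatomic ideal gas γ = 7/5, so γ−1 = 2/5.
T₂ = 613 × (1/11.3)^(2/5) = 232.4 K.

T₂ ≈ 232 K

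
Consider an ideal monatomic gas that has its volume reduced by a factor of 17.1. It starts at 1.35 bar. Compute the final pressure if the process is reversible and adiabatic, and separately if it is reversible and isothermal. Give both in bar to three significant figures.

adiabatic: 153 bar; isothermal: 23.1 bar

For a monatomic ideal gas γ = 5/3.
Isothermal: P₂ = P₁(V₁/V₂) = 1.35×17.1 = 23.09 bar.
Adiabatic: P₂ = P₁(V₁/V₂)^γ = 1.35×17.1^(5/3) = 153.2 bar.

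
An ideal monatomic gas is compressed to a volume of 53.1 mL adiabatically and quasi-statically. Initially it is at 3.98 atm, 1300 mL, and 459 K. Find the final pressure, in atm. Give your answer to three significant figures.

P₂ ≈ 822 atm

Adiabatic: P₁V₁^γ = P₂V₂^γ ⇒ P₂ = P₁ (V₁/V₂)^γ.
γ = 5/3 for a monatomic ideal gas.
P₂ = 3.98 × (1300/53.1)^(5/3) = 821.5 atm.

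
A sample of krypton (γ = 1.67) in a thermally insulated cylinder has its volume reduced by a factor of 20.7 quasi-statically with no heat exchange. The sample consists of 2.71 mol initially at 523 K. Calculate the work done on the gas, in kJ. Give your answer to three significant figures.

For a reversible adiabat TV^(γ−1) is constant, so T₂ = T₁ (V₁/V₂)^(γ−1).
T₂ = 523 × 20.7^(0.67) = 3983 K.
Q = 0, so ΔU = W_on_gas = nCᵥΔT with Cᵥ = R/(γ−1) = 12.41 J/(mol·K).
ΔU = 2.71 × 12.41 × (3983 − 523) = 116400 J.

W ≈ 116 kJ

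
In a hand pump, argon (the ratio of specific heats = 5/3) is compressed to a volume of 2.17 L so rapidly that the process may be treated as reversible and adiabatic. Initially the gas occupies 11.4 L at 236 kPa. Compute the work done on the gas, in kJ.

W ≈ 8.16 kJ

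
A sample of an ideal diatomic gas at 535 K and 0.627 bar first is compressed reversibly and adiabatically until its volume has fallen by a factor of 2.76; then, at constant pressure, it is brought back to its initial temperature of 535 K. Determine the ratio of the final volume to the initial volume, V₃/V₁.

V₃/V₁ ≈ 0.241

For a diatomic ideal gas γ = 7/5.
Adiabatic step: V₂/V₁ = 0.3623; T₂ = T₁·2.76^(2/5) = 803 K.
Isobaric step: V₃/V₂ = T₃/T₂ = 535/803.
V₃/V₁ = (V₂/V₁)(V₃/V₂) = 0.3623 × (535/803) = 0.2414.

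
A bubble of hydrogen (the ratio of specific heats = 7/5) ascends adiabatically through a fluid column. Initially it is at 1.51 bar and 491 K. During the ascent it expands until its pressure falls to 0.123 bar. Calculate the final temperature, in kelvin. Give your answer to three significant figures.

T₂ ≈ 240 K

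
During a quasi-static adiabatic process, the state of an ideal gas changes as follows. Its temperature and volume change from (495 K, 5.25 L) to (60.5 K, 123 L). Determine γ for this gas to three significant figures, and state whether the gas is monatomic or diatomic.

γ ≈ 1.67; monatomic

TV^(γ−1) = const ⇒ γ − 1 = ln(T₂/T₁) / ln(V₁/V₂).
γ = 1 + ln(60.5/495) / ln(5.25/123) = 1.666.
γ ≈ 1.67 is close to 5/3, so the gas is monatomic.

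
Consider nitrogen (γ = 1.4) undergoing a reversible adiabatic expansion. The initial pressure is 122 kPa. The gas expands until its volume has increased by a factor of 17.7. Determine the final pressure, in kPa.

P₂ ≈ 2.18 kPa

Adiabatic: P₁V₁^γ = P₂V₂^γ ⇒ P₂ = P₁ (V₁/V₂)^γ.
P₂ = 122 × (1/17.7)^(1.4) = 2.184 kPa.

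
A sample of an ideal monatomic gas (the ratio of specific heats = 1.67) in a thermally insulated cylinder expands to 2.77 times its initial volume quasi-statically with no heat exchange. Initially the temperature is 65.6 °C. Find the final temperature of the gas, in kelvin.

Adiabatic: T₁V₁^(γ−1) = T₂V₂^(γ−1) ⇒ T₂ = T₁ (V₁/V₂)^(γ−1).
T₁ = 65.6 °C = 338.8 K.
T₂ = 338.8 × (1/2.77)^(0.67) = 171.2 K.

T₂ ≈ 171 K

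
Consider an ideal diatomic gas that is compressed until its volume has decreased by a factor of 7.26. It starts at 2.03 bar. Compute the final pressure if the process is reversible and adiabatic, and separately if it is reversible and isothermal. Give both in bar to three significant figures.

For a diatomic ideal gas γ = 7/5.
Isothermal: P₂ = P₁(V₁/V₂) = 2.03×7.26 = 14.74 bar.
Adiabatic: P₂ = P₁(V₁/V₂)^γ = 2.03×7.26^(7/5) = 32.57 bar.

adiabatic: 32.6 bar; isothermal: 14.7 bar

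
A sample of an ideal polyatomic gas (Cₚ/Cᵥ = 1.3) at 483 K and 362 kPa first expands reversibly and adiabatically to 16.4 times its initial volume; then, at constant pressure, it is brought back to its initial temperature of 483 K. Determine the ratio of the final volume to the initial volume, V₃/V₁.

Adiabatic step: V₂/V₁ = 16.4; T₂ = T₁·(1/16.4)^(0.3) = 208.7 K.
Isobaric step: V₃/V₂ = T₃/T₂ = 483/208.7.
V₃/V₁ = (V₂/V₁)(V₃/V₂) = 16.4 × (483/208.7) = 37.96.

V₃/V₁ ≈ 38.0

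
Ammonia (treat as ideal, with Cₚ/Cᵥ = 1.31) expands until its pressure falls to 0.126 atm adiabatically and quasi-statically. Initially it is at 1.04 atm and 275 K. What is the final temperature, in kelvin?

T₂ ≈ 167 K

Adiabatic: T₂/T₁ = (P₂/P₁)^((γ−1)/γ).
T₂ = 275 × (0.126/1.04)^(0.237) = 166.9 K.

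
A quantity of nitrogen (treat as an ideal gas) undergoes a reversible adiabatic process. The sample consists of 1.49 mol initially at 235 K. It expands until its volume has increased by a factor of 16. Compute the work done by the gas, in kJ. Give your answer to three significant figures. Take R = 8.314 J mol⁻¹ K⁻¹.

Adiabatic: T₁V₁^(γ−1) = T₂V₂^(γ−1) ⇒ T₂ = T₁ (V₁/V₂)^(γ−1).
γ = 7/5 for a diatomic ideal gas, so γ−1 = 2/5.
T₂ = 235 × (1/16)^(2/5) = 77.52 K.
Q = 0, so ΔU = W_on_gas = nCᵥΔT with Cᵥ = R/(γ−1) = 20.79 J/(mol·K).
ΔU = 1.49 × 20.79 × (77.52 − 235) = -4877 J.
Work done by the gas = −ΔU = 4877 J.

W ≈ 4.88 kJ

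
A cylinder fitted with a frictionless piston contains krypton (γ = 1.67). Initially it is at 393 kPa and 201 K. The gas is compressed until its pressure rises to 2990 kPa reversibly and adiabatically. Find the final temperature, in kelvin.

T₂ ≈ 454 K

Along an adiabat T P^((1−γ)/γ) is constant, so T₂ = T₁ (P₂/P₁)^((γ−1)/γ).
T₂ = 201 × (2990/393)^(0.401) = 453.7 K.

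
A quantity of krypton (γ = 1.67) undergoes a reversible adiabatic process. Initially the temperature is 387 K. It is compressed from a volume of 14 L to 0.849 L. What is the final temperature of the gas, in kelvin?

T₂ ≈ 2530 K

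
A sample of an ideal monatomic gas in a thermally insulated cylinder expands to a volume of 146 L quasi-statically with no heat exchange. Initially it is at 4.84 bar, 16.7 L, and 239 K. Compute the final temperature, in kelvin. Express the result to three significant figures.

T₂ ≈ 56.3 K

For a reversible adiabat TV^(γ−1) is constant, so T₂ = T₁ (V₁/V₂)^(γ−1).
γ = 5/3 for a monatomic ideal gas.
T₂ = 239 × (16.7/146)^(2/3) = 56.32 K.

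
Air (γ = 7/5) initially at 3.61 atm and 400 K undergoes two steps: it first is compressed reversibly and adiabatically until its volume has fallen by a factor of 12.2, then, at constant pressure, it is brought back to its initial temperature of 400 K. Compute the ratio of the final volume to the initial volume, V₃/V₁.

Adiabatic step: V₂/V₁ = 0.08197; T₂ = T₁·12.2^(2/5) = 1088 K.
Isobaric step: V₃/V₂ = T₃/T₂ = 400/1088.
V₃/V₁ = (V₂/V₁)(V₃/V₂) = 0.08197 × (400/1088) = 0.03014.

V₃/V₁ ≈ 0.0301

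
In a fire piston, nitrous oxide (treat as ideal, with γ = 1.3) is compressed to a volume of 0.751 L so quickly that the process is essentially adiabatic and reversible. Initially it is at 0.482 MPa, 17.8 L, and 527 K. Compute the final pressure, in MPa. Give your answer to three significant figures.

Adiabatic: P₁V₁^γ = P₂V₂^γ ⇒ P₂ = P₁ (V₁/V₂)^γ.
P₂ = 0.482 × (17.8/0.751)^(1.3) = 29.53 MPa.

P₂ ≈ 29.5 MPa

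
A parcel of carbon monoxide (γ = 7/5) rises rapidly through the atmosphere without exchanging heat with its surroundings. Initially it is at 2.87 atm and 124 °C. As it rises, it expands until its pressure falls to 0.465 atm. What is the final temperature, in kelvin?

T₂ ≈ 236 K

Along an adiabat T P^((1−γ)/γ) is constant, so T₂ = T₁ (P₂/P₁)^((γ−1)/γ).
T₁ = 124 °C = 397.1 K.
T₂ = 397.1 × (0.465/2.87)^(2/7) = 236.1 K.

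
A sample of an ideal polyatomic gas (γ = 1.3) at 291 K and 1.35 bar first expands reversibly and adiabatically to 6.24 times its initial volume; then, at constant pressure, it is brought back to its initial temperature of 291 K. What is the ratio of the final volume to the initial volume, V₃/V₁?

Adiabatic step: V₂/V₁ = 6.24; T₂ = T₁·(1/6.24)^(0.3) = 168 K.
Isobaric step: V₃/V₂ = T₃/T₂ = 291/168.
V₃/V₁ = (V₂/V₁)(V₃/V₂) = 6.24 × (291/168) = 10.81.

V₃/V₁ ≈ 10.8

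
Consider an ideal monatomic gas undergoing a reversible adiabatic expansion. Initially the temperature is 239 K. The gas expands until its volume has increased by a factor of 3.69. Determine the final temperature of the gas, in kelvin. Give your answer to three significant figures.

T₂ ≈ 100 K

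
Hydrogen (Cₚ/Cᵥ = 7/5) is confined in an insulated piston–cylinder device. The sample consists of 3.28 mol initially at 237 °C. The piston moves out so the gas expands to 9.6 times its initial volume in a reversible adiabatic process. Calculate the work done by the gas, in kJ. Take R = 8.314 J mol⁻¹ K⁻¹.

For a reversible adiabat TV^(γ−1) is constant, so T₂ = T₁ (V₁/V₂)^(γ−1).
T₁ = 237 °C = 510.1 K.
T₂ = 510.1 × (1/9.6)^(2/5) = 206.4 K.
Q = 0, so ΔU = W_on_gas = nCᵥΔT with Cᵥ = R/(γ−1) = 20.79 J/(mol·K).
ΔU = 3.28 × 20.79 × (206.4 − 510.1) = -20710 J.
Work done by the gas = −ΔU = 20710 J.

W ≈ 20.7 kJ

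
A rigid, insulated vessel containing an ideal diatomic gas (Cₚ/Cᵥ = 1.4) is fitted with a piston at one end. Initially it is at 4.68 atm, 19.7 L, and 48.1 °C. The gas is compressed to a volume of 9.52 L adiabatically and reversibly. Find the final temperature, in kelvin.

Adiabatic: T₁V₁^(γ−1) = T₂V₂^(γ−1) ⇒ T₂ = T₁ (V₁/V₂)^(γ−1).
T₁ = 48.1 °C = 321.2 K.
T₂ = 321.2 × (19.7/9.52)^(0.4) = 429.7 K.

T₂ ≈ 430 K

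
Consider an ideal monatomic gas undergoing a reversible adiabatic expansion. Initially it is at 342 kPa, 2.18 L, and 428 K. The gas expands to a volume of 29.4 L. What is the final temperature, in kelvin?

Adiabatic: T₁V₁^(γ−1) = T₂V₂^(γ−1) ⇒ T₂ = T₁ (V₁/V₂)^(γ−1).
γ = 5/3 for a monatomic ideal gas.
T₂ = 428 × (2.18/29.4)^(2/3) = 75.54 K.

T₂ ≈ 75.5 K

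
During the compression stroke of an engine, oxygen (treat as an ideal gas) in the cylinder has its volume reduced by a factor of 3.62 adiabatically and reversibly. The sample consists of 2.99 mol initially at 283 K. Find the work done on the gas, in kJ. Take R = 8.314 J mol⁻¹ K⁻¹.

W ≈ 11.8 kJ

Adiabatic: T₁V₁^(γ−1) = T₂V₂^(γ−1) ⇒ T₂ = T₁ (V₁/V₂)^(γ−1).
γ = 7/5 for a diatomic ideal gas, so γ−1 = 2/5.
T₂ = 283 × 3.62^(2/5) = 473.4 K.
Q = 0, so ΔU = W_on_gas = nCᵥΔT with Cᵥ = R/(γ−1) = 20.79 J/(mol·K).
ΔU = 2.99 × 20.79 × (473.4 − 283) = 11840 J.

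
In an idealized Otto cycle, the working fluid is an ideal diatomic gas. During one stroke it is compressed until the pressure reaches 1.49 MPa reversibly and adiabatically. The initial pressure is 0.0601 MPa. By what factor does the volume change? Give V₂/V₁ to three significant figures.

From PV^γ = const, V₂/V₁ = (P₁/P₂)^(1/γ).
For a diatomic ideal gas γ = 7/5.
V₂/V₁ = (0.0601/1.49)^(5/7) = 0.1009.

V₂/V₁ ≈ 0.101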